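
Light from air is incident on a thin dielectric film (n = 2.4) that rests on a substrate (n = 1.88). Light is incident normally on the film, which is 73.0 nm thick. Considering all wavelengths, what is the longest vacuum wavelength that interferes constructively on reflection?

701 nm

At the upper boundary (n = 1.0 to n = 2.4) the reflected ray undergoes a half-wave phase shift.
Ray reflecting at the bottom interface goes from n = 2.4 toward n = 1.88: no phase shift.
The two reflections differ by half a wavelength.
With one net inversion, constructive interference in reflection requires 2 n t = (m + ½) λ.
λ = 2 n t / (m + ½). The longest wavelength is m = 0: λ = 2 × 2.4 × 73.0 / 0.500 = 701 nm.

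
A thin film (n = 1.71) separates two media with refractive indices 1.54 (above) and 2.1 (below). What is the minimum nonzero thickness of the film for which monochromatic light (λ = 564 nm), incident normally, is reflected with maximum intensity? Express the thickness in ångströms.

Top surface (1.54 → 1.71): reflection off a higher-index medium gives a half-wave phase shift.
Bottom surface (1.71 → 2.1): reflection off a higher-index medium gives a half-wave phase shift.
Net: no relative phase inversion (both shifts match).
With no net inversion, constructive interference in reflection requires 2 n t = m λ.
Minimum nonzero at m = 1: t = λ / (2 n) = 564 / (2 × 1.71) = 165 nm.

1649 Å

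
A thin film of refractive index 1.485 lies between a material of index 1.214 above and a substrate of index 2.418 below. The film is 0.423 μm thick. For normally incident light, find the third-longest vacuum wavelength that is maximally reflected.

Top surface (1.214 → 1.485): reflection off a higher-index medium gives a half-wave phase shift.
Ray reflecting at the bottom interface goes from n = 1.485 toward n = 2.418: a half-wave phase shift.
Net: no relative phase inversion (both shifts match).
So the condition for constructive reflection is 2 n t = m λ.
λ = 2 n t / m. The third-longest wavelength is m = 3: λ = 2 × 1.485 × 423 / 3.00 = 419 nm.

419 nm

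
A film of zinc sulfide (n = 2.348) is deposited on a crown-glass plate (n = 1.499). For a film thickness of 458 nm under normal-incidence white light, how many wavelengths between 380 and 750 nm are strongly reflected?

Top surface (1.0 → 2.348): reflection off a higher-index medium gives a half-wave phase shift.
At the lower boundary (n = 2.348 to n = 1.499) the reflected ray undergoes no phase shift.
Net: one phase inversion between the two reflected rays.
So the condition for constructive reflection is 2 n t = (m + ½) λ.
λ = 2 n t / (m + ½) = 2151 / (m + ½) nm.
m=2: 860 nm (IR); m=3: 615 nm (visible); m=4: 478 nm (visible); m=5: 391 nm (visible); m=6: 331 nm (UV).

3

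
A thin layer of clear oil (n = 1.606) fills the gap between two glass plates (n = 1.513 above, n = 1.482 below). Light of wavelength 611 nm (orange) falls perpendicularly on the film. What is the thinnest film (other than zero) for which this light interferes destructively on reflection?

Top surface (1.513 → 1.606): reflection off a higher-index medium gives a half-wave phase shift.
Ray reflecting at the bottom interface goes from n = 1.606 toward n = 1.482: no phase shift.
Net: one phase inversion between the two reflected rays.
So the condition for destructive reflection is 2 n t = m λ.
Minimum nonzero at m = 1: t = λ / (2 n) = 611 / (2 × 1.606) = 190 nm.

190 nm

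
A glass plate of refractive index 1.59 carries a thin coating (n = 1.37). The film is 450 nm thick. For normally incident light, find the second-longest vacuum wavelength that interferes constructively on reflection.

617 nm

Ray reflecting at the top interface goes from n = 1.0 toward n = 1.37: a half-wave phase shift.
Bottom surface (1.37 → 1.59): reflection off a higher-index medium gives a half-wave phase shift.
Net: no relative phase inversion (both shifts match).
With no net inversion, constructive interference in reflection requires 2 n t = m λ.
λ = 2 n t / m. The second-longest wavelength is m = 2: λ = 2 × 1.37 × 450 / 2.00 = 617 nm.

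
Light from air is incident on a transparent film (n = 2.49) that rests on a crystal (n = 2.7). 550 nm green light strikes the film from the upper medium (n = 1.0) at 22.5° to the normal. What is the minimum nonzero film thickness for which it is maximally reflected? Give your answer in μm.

0.112 μm

Ray reflecting at the top interface goes from n = 1.0 toward n = 2.49: a half-wave phase shift.
Bottom surface (2.49 → 2.7): reflection off a higher-index medium gives a half-wave phase shift.
Zero or two π shifts → no net half-wave offset.
With no net inversion, constructive interference in reflection requires 2 n t cos θ_r = m λ.
Snell's law: 1.0 sin 22.5° = 2.49 sin θ_r → sin θ_r = 0.154, cos θ_r = 0.988.
Minimum nonzero at m = 1: t = λ / (2 n cos θ_r) = 550 / (2 × 2.49 × 0.988) = 112 nm.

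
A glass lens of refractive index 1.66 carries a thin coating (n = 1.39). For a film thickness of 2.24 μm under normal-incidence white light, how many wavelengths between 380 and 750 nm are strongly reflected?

8

Top surface (1.0 → 1.39): reflection off a higher-index medium gives a half-wave phase shift.
At the lower boundary (n = 1.39 to n = 1.66) the reflected ray undergoes a half-wave phase shift.
The two reflections carry the same phase change, so no net offset.
For maximum reflection here: 2 n t = m λ.
λ = 2 n t / m = 6227 / m nm.
m=8: 778 nm (IR); m=9: 692 nm (visible); m=10: 623 nm (visible); m=11: 566 nm (visible); m=12: 519 nm (visible); m=13: 479 nm (visible); m=14: 445 nm (visible); m=15: 415 nm (visible); m=16: 389 nm (visible); m=17: 366 nm (UV).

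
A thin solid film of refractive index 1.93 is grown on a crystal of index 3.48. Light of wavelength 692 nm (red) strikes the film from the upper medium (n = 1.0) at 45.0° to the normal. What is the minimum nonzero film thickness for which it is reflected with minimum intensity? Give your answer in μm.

Top surface (1.0 → 1.93): reflection off a higher-index medium gives a half-wave phase shift.
Ray reflecting at the bottom interface goes from n = 1.93 toward n = 3.48: a half-wave phase shift.
The two reflections carry the same phase change, so no net offset.
For dark reflection here: 2 n t cos θ_r = (m + ½) λ.
Snell's law: 1.0 sin 45.0° = 1.93 sin θ_r → sin θ_r = 0.366, cos θ_r = 0.930.
Minimum at m = 0: t = λ / (4 n cos θ_r) = 692 / (4 × 1.93 × 0.930) = 96.3 nm.

0.0963 μm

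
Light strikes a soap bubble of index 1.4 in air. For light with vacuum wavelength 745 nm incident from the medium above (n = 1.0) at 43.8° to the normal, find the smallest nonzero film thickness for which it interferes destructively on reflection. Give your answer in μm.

Top surface (1.0 → 1.4): reflection off a higher-index medium gives a half-wave phase shift.
Ray reflecting at the bottom interface goes from n = 1.4 toward n = 1.0: no phase shift.
Net: one phase inversion between the two reflected rays.
So the condition for destructive reflection is 2 n t cos θ_r = m λ.
Snell's law: 1.0 sin 43.8° = 1.4 sin θ_r → sin θ_r = 0.494, cos θ_r = 0.869.
Minimum nonzero at m = 1: t = λ / (2 n cos θ_r) = 745 / (2 × 1.4 × 0.869) = 306 nm.

0.306 μm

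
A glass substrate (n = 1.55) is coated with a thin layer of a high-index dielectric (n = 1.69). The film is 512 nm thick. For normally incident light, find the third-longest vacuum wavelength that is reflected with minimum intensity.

577 nm

At the upper boundary (n = 1.0 to n = 1.69) the reflected ray undergoes a half-wave phase shift.
Ray reflecting at the bottom interface goes from n = 1.69 toward n = 1.55: no phase shift.
The two reflections differ by half a wavelength.
So the condition for destructive reflection is 2 n t = m λ.
λ = 2 n t / m. The third-longest wavelength is m = 3: λ = 2 × 1.69 × 512 / 3.00 = 577 nm.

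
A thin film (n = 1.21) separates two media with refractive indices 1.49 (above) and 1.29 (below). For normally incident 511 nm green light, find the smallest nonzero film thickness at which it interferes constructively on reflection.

106 nm

At the upper boundary (n = 1.49 to n = 1.21) the reflected ray undergoes no phase shift.
Bottom surface (1.21 → 1.29): reflection off a higher-index medium gives a half-wave phase shift.
Net: one phase inversion between the two reflected rays.
For strong reflection here: 2 n t = (m + ½) λ.
Minimum at m = 0: t = λ / (4 n) = 511 / (4 × 1.21) = 106 nm.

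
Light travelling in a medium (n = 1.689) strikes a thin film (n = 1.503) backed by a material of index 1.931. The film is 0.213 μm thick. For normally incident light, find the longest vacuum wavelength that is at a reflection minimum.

640 nm

Ray reflecting at the top interface goes from n = 1.689 toward n = 1.503: no phase shift.
Ray reflecting at the bottom interface goes from n = 1.503 toward n = 1.931: a half-wave phase shift.
Net: one phase inversion between the two reflected rays.
For weak reflection here: 2 n t = m λ.
λ = 2 n t / m. The longest wavelength is m = 1: λ = 2 × 1.503 × 213 / 1.00 = 640 nm.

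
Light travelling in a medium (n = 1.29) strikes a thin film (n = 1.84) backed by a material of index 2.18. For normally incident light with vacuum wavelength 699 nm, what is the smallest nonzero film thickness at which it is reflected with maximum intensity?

Ray reflecting at the top interface goes from n = 1.29 toward n = 1.84: a half-wave phase shift.
At the lower boundary (n = 1.84 to n = 2.18) the reflected ray undergoes a half-wave phase shift.
Net: no relative phase inversion (both shifts match).
With no net inversion, constructive interference in reflection requires 2 n t = m λ.
The smallest nonzero thickness corresponds to m = 1: t = m λ / (2 n) = 1.00 × 699 / (2 × 1.84) = 190 nm.

190 nm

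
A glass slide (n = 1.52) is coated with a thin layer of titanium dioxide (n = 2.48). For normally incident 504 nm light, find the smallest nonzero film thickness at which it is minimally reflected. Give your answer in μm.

At the upper boundary (n = 1.0 to n = 2.48) the reflected ray undergoes a half-wave phase shift.
Ray reflecting at the bottom interface goes from n = 2.48 toward n = 1.52: no phase shift.
The two reflections differ by half a wavelength.
With one net inversion, destructive interference in reflection requires 2 n t = m λ.
Minimum nonzero at m = 1: t = λ / (2 n) = 504 / (2 × 2.48) = 102 nm.

0.102 μm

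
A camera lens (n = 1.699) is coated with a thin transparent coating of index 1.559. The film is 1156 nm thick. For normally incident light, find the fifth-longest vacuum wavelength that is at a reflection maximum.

721 nm

Top surface (1.0 → 1.559): reflection off a higher-index medium gives a half-wave phase shift.
At the lower boundary (n = 1.559 to n = 1.699) the reflected ray undergoes a half-wave phase shift.
Net: no relative phase inversion (both shifts match).
So the condition for constructive reflection is 2 n t = m λ.
λ = 2 n t / m. The fifth-longest wavelength is m = 5: λ = 2 × 1.559 × 1156 / 5.00 = 721 nm.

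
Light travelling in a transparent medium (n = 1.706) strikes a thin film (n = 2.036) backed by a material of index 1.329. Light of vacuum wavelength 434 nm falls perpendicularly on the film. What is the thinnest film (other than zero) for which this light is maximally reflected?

53.3 nm

At the upper boundary (n = 1.706 to n = 2.036) the reflected ray undergoes a half-wave phase shift.
Bottom surface (2.036 → 1.329): reflection off a lower-index medium gives no phase shift.
The two reflections differ by half a wavelength.
For strong reflection here: 2 n t = (m + ½) λ.
Minimum at m = 0: t = λ / (4 n) = 434 / (4 × 2.036) = 53.3 nm.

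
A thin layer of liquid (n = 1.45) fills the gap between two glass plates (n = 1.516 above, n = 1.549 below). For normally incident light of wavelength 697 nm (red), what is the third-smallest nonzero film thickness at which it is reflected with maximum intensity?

601 nm

Top surface (1.516 → 1.45): reflection off a lower-index medium gives no phase shift.
At the lower boundary (n = 1.45 to n = 1.549) the reflected ray undergoes a half-wave phase shift.
Exactly one π shift → a net half-wave offset.
For bright reflection here: 2 n t = (m + ½) λ.
The third-smallest nonzero thickness corresponds to m = 2: t = (m + ½) λ / (2 n) = 2.50 × 697 / (2 × 1.45) = 601 nm.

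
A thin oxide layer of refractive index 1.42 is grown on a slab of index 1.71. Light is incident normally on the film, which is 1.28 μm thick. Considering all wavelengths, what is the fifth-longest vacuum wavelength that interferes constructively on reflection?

At the upper boundary (n = 1.0 to n = 1.42) the reflected ray undergoes a half-wave phase shift.
Bottom surface (1.42 → 1.71): reflection off a higher-index medium gives a half-wave phase shift.
Net: no relative phase inversion (both shifts match).
For strong reflection here: 2 n t = m λ.
λ = 2 n t / m. The fifth-longest wavelength is m = 5: λ = 2 × 1.42 × 1280 / 5.00 = 727 nm.

727 nm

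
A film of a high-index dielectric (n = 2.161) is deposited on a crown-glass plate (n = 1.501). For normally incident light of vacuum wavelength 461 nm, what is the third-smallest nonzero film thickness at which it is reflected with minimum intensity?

320 nm

Ray reflecting at the top interface goes from n = 1.0 toward n = 2.161: a half-wave phase shift.
At the lower boundary (n = 2.161 to n = 1.501) the reflected ray undergoes no phase shift.
Net: one phase inversion between the two reflected rays.
So the condition for destructive reflection is 2 n t = m λ.
The third-smallest nonzero thickness corresponds to m = 3: t = m λ / (2 n) = 3.00 × 461 / (2 × 2.161) = 320 nm.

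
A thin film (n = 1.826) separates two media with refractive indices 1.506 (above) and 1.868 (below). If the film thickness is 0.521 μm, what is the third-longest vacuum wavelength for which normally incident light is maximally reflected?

634 nm

Ray reflecting at the top interface goes from n = 1.506 toward n = 1.826: a half-wave phase shift.
Ray reflecting at the bottom interface goes from n = 1.826 toward n = 1.868: a half-wave phase shift.
The two reflections carry the same phase change, so no net offset.
With no net inversion, constructive interference in reflection requires 2 n t = m λ.
λ = 2 n t / m. The third-longest wavelength is m = 3: λ = 2 × 1.826 × 521 / 3.00 = 634 nm.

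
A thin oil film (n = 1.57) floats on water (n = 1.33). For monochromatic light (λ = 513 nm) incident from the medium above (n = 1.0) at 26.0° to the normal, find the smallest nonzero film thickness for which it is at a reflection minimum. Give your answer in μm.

Ray reflecting at the top interface goes from n = 1.0 toward n = 1.57: a half-wave phase shift.
Bottom surface (1.57 → 1.33): reflection off a lower-index medium gives no phase shift.
Net: one phase inversion between the two reflected rays.
With one net inversion, destructive interference in reflection requires 2 n t cos θ_r = m λ.
Snell's law: 1.0 sin 26.0° = 1.57 sin θ_r → sin θ_r = 0.279, cos θ_r = 0.960.
Minimum nonzero at m = 1: t = λ / (2 n cos θ_r) = 513 / (2 × 1.57 × 0.960) = 170 nm.

0.170 μm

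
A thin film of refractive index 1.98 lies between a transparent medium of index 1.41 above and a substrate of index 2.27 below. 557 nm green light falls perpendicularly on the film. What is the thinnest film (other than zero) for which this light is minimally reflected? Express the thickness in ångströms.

703 Å

At the upper boundary (n = 1.41 to n = 1.98) the reflected ray undergoes a half-wave phase shift.
Bottom surface (1.98 → 2.27): reflection off a higher-index medium gives a half-wave phase shift.
Net: no relative phase inversion (both shifts match).
For weak reflection here: 2 n t = (m + ½) λ.
Minimum at m = 0: t = λ / (4 n) = 557 / (4 × 1.98) = 70.3 nm.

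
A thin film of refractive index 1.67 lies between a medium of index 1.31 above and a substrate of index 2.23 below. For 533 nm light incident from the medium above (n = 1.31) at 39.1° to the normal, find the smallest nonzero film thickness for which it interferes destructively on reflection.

At the upper boundary (n = 1.31 to n = 1.67) the reflected ray undergoes a half-wave phase shift.
Bottom surface (1.67 → 2.23): reflection off a higher-index medium gives a half-wave phase shift.
Net: no relative phase inversion (both shifts match).
With no net inversion, destructive interference in reflection requires 2 n t cos θ_r = (m + ½) λ.
Snell's law: 1.31 sin 39.1° = 1.67 sin θ_r → sin θ_r = 0.495, cos θ_r = 0.869.
Minimum at m = 0: t = λ / (4 n cos θ_r) = 533 / (4 × 1.67 × 0.869) = 91.8 nm.

91.8 nm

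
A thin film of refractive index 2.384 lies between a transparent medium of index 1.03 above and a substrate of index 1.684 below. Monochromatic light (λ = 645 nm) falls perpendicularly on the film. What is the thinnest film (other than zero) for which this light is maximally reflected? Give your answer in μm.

0.0676 μm

Ray reflecting at the top interface goes from n = 1.03 toward n = 2.384: a half-wave phase shift.
Bottom surface (2.384 → 1.684): reflection off a lower-index medium gives no phase shift.
Net: one phase inversion between the two reflected rays.
So the condition for constructive reflection is 2 n t = (m + ½) λ.
Minimum at m = 0: t = λ / (4 n) = 645 / (4 × 2.384) = 67.6 nm.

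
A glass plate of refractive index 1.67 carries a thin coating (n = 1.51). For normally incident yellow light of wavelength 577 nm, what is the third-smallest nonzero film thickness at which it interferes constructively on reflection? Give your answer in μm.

Top surface (1.0 → 1.51): reflection off a higher-index medium gives a half-wave phase shift.
Bottom surface (1.51 → 1.67): reflection off a higher-index medium gives a half-wave phase shift.
The two reflections carry the same phase change, so no net offset.
For maximum reflection here: 2 n t = m λ.
The third-smallest nonzero thickness corresponds to m = 3: t = m λ / (2 n) = 3.00 × 577 / (2 × 1.51) = 573 nm.

0.573 μm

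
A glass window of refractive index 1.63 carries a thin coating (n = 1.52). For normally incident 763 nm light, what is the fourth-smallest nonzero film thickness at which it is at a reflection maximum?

1004 nm

At the upper boundary (n = 1.0 to n = 1.52) the reflected ray undergoes a half-wave phase shift.
Ray reflecting at the bottom interface goes from n = 1.52 toward n = 1.63: a half-wave phase shift.
Zero or two π shifts → no net half-wave offset.
With no net inversion, constructive interference in reflection requires 2 n t = m λ.
The fourth-smallest nonzero thickness corresponds to m = 4: t = m λ / (2 n) = 4.00 × 763 / (2 × 1.52) = 1004 nm.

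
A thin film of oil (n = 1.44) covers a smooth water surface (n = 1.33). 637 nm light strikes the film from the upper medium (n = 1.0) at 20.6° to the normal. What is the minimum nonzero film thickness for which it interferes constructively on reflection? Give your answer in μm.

Top surface (1.0 → 1.44): reflection off a higher-index medium gives a half-wave phase shift.
Ray reflecting at the bottom interface goes from n = 1.44 toward n = 1.33: no phase shift.
Exactly one π shift → a net half-wave offset.
So the condition for constructive reflection is 2 n t cos θ_r = (m + ½) λ.
Snell's law: 1.0 sin 20.6° = 1.44 sin θ_r → sin θ_r = 0.244, cos θ_r = 0.970.
Minimum at m = 0: t = λ / (4 n cos θ_r) = 637 / (4 × 1.44 × 0.970) = 114 nm.

0.114 μm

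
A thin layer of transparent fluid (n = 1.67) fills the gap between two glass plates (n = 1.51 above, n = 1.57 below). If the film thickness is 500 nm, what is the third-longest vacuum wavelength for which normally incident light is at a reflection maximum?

Top surface (1.51 → 1.67): reflection off a higher-index medium gives a half-wave phase shift.
At the lower boundary (n = 1.67 to n = 1.57) the reflected ray undergoes no phase shift.
The two reflections differ by half a wavelength.
With one net inversion, constructive interference in reflection requires 2 n t = (m + ½) λ.
λ = 2 n t / (m + ½). The third-longest wavelength is m = 2: λ = 2 × 1.67 × 500 / 2.50 = 668 nm.

668 nm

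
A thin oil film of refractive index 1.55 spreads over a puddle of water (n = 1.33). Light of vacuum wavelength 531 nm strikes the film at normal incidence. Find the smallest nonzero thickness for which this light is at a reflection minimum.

171 nm

Top surface (1.0 → 1.55): reflection off a higher-index medium gives a half-wave phase shift.
Bottom surface (1.55 → 1.33): reflection off a lower-index medium gives no phase shift.
Net: one phase inversion between the two reflected rays.
So the condition for destructive reflection is 2 n t = m λ.
The smallest nonzero thickness corresponds to m = 1: t = m λ / (2 n) = 1.00 × 531 / (2 × 1.55) = 171 nm.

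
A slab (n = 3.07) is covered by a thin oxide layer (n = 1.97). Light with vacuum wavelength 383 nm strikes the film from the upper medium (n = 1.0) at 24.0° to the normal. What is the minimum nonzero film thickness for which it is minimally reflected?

Ray reflecting at the top interface goes from n = 1.0 toward n = 1.97: a half-wave phase shift.
At the lower boundary (n = 1.97 to n = 3.07) the reflected ray undergoes a half-wave phase shift.
Net: no relative phase inversion (both shifts match).
For dark reflection here: 2 n t cos θ_r = (m + ½) λ.
Snell's law: 1.0 sin 24.0° = 1.97 sin θ_r → sin θ_r = 0.206, cos θ_r = 0.978.
Minimum at m = 0: t = λ / (4 n cos θ_r) = 383 / (4 × 1.97 × 0.978) = 49.7 nm.

49.7 nm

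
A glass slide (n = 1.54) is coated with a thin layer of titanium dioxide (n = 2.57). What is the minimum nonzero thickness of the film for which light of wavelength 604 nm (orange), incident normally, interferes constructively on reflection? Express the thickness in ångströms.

Ray reflecting at the top interface goes from n = 1.0 toward n = 2.57: a half-wave phase shift.
Bottom surface (2.57 → 1.54): reflection off a lower-index medium gives no phase shift.
Net: one phase inversion between the two reflected rays.
With one net inversion, constructive interference in reflection requires 2 n t = (m + ½) λ.
Minimum at m = 0: t = λ / (4 n) = 604 / (4 × 2.57) = 58.8 nm.

588 Å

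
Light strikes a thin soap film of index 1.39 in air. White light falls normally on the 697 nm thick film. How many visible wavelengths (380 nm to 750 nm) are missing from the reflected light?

3

Top surface (1.0 → 1.39): reflection off a higher-index medium gives a half-wave phase shift.
At the lower boundary (n = 1.39 to n = 1.0) the reflected ray undergoes no phase shift.
Net: one phase inversion between the two reflected rays.
With one net inversion, destructive interference in reflection requires 2 n t = m λ.
λ = 2 n t / m = 1938 / m nm.
m=2: 969 nm (IR); m=3: 646 nm (visible); m=4: 484 nm (visible); m=5: 388 nm (visible); m=6: 323 nm (UV).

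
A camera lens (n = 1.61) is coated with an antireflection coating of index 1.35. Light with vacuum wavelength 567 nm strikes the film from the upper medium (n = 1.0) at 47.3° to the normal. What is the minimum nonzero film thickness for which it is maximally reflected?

250 nm

Ray reflecting at the top interface goes from n = 1.0 toward n = 1.35: a half-wave phase shift.
Bottom surface (1.35 → 1.61): reflection off a higher-index medium gives a half-wave phase shift.
The two reflections carry the same phase change, so no net offset.
For strong reflection here: 2 n t cos θ_r = m λ.
Snell's law: 1.0 sin 47.3° = 1.35 sin θ_r → sin θ_r = 0.544, cos θ_r = 0.839.
Minimum nonzero at m = 1: t = λ / (2 n cos θ_r) = 567 / (2 × 1.35 × 0.839) = 250 nm.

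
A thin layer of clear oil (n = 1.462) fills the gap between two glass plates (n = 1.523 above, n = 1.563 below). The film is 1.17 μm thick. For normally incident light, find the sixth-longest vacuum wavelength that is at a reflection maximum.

622 nm

At the upper boundary (n = 1.523 to n = 1.462) the reflected ray undergoes no phase shift.
Bottom surface (1.462 → 1.563): reflection off a higher-index medium gives a half-wave phase shift.
The two reflections differ by half a wavelength.
So the condition for constructive reflection is 2 n t = (m + ½) λ.
λ = 2 n t / (m + ½). The sixth-longest wavelength is m = 5: λ = 2 × 1.462 × 1170 / 5.50 = 622 nm.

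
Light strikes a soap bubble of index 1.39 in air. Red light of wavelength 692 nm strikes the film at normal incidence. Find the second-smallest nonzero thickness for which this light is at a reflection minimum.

Ray reflecting at the top interface goes from n = 1.0 toward n = 1.39: a half-wave phase shift.
At the lower boundary (n = 1.39 to n = 1.0) the reflected ray undergoes no phase shift.
Exactly one π shift → a net half-wave offset.
With one net inversion, destructive interference in reflection requires 2 n t = m λ.
The second-smallest nonzero thickness corresponds to m = 2: t = m λ / (2 n) = 2.00 × 692 / (2 × 1.39) = 498 nm.

498 nm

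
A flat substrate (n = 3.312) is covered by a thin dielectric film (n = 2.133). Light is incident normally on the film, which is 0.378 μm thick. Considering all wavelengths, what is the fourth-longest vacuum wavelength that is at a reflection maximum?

403 nm

Top surface (1.0 → 2.133): reflection off a higher-index medium gives a half-wave phase shift.
Bottom surface (2.133 → 3.312): reflection off a higher-index medium gives a half-wave phase shift.
Zero or two π shifts → no net half-wave offset.
For bright reflection here: 2 n t = m λ.
λ = 2 n t / m. The fourth-longest wavelength is m = 4: λ = 2 × 2.133 × 378 / 4.00 = 403 nm.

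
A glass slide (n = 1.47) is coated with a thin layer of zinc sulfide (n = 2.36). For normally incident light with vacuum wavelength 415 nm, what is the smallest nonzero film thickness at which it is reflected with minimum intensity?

At the upper boundary (n = 1.0 to n = 2.36) the reflected ray undergoes a half-wave phase shift.
Bottom surface (2.36 → 1.47): reflection off a lower-index medium gives no phase shift.
Net: one phase inversion between the two reflected rays.
For minimum reflection here: 2 n t = m λ.
The smallest nonzero thickness corresponds to m = 1: t = m λ / (2 n) = 1.00 × 415 / (2 × 2.36) = 87.9 nm.

87.9 nm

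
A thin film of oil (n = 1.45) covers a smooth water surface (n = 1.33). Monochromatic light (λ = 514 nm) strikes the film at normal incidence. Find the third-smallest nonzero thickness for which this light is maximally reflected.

443 nm

Ray reflecting at the top interface goes from n = 1.0 toward n = 1.45: a half-wave phase shift.
At the lower boundary (n = 1.45 to n = 1.33) the reflected ray undergoes no phase shift.
The two reflections differ by half a wavelength.
So the condition for constructive reflection is 2 n t = (m + ½) λ.
The third-smallest nonzero thickness corresponds to m = 2: t = (m + ½) λ / (2 n) = 2.50 × 514 / (2 × 1.45) = 443 nm.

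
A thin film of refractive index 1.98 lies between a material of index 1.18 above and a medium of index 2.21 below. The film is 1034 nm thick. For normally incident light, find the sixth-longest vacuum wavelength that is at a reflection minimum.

744 nm

Top surface (1.18 → 1.98): reflection off a higher-index medium gives a half-wave phase shift.
Bottom surface (1.98 → 2.21): reflection off a higher-index medium gives a half-wave phase shift.
Net: no relative phase inversion (both shifts match).
So the condition for destructive reflection is 2 n t = (m + ½) λ.
λ = 2 n t / (m + ½). The sixth-longest wavelength is m = 5: λ = 2 × 1.98 × 1034 / 5.50 = 744 nm.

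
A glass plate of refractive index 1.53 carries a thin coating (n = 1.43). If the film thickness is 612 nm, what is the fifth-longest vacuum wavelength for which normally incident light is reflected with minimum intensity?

389 nm

At the upper boundary (n = 1.0 to n = 1.43) the reflected ray undergoes a half-wave phase shift.
At the lower boundary (n = 1.43 to n = 1.53) the reflected ray undergoes a half-wave phase shift.
The two reflections carry the same phase change, so no net offset.
So the condition for destructive reflection is 2 n t = (m + ½) λ.
λ = 2 n t / (m + ½). The fifth-longest wavelength is m = 4: λ = 2 × 1.43 × 612 / 4.50 = 389 nm.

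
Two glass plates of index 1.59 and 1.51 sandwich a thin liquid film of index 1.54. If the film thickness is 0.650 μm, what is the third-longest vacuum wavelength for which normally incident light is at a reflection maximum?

667 nm

Ray reflecting at the top interface goes from n = 1.59 toward n = 1.54: no phase shift.
Ray reflecting at the bottom interface goes from n = 1.54 toward n = 1.51: no phase shift.
Net: no relative phase inversion (both shifts match).
With no net inversion, constructive interference in reflection requires 2 n t = m λ.
λ = 2 n t / m. The third-longest wavelength is m = 3: λ = 2 × 1.54 × 650 / 3.00 = 667 nm.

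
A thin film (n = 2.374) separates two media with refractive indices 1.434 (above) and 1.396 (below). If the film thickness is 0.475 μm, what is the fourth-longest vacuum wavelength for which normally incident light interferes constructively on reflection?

644 nm

At the upper boundary (n = 1.434 to n = 2.374) the reflected ray undergoes a half-wave phase shift.
Ray reflecting at the bottom interface goes from n = 2.374 toward n = 1.396: no phase shift.
Net: one phase inversion between the two reflected rays.
So the condition for constructive reflection is 2 n t = (m + ½) λ.
λ = 2 n t / (m + ½). The fourth-longest wavelength is m = 3: λ = 2 × 2.374 × 475 / 3.50 = 644 nm.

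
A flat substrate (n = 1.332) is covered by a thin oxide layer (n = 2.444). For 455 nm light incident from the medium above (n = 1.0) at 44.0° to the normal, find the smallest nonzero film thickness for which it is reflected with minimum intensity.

97.1 nm

Top surface (1.0 → 2.444): reflection off a higher-index medium gives a half-wave phase shift.
Ray reflecting at the bottom interface goes from n = 2.444 toward n = 1.332: no phase shift.
Exactly one π shift → a net half-wave offset.
For dark reflection here: 2 n t cos θ_r = m λ.
Snell's law: 1.0 sin 44.0° = 2.444 sin θ_r → sin θ_r = 0.284, cos θ_r = 0.959.
Minimum nonzero at m = 1: t = λ / (2 n cos θ_r) = 455 / (2 × 2.444 × 0.959) = 97.1 nm.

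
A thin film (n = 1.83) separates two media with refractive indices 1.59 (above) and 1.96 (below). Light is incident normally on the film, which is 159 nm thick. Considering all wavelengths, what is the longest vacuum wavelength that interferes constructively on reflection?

582 nm

Ray reflecting at the top interface goes from n = 1.59 toward n = 1.83: a half-wave phase shift.
Bottom surface (1.83 → 1.96): reflection off a higher-index medium gives a half-wave phase shift.
Net: no relative phase inversion (both shifts match).
So the condition for constructive reflection is 2 n t = m λ.
λ = 2 n t / m. The longest wavelength is m = 1: λ = 2 × 1.83 × 159 / 1.00 = 582 nm.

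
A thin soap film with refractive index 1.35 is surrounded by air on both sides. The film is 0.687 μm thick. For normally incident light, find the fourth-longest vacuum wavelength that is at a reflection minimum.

464 nm

Top surface (1.0 → 1.35): reflection off a higher-index medium gives a half-wave phase shift.
Bottom surface (1.35 → 1.0): reflection off a lower-index medium gives no phase shift.
Net: one phase inversion between the two reflected rays.
With one net inversion, destructive interference in reflection requires 2 n t = m λ.
λ = 2 n t / m. The fourth-longest wavelength is m = 4: λ = 2 × 1.35 × 687 / 4.00 = 464 nm.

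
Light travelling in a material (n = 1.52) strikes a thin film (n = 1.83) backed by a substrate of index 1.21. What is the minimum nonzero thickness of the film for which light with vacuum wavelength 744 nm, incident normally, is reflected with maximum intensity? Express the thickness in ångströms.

1016 Å

Ray reflecting at the top interface goes from n = 1.52 toward n = 1.83: a half-wave phase shift.
Ray reflecting at the bottom interface goes from n = 1.83 toward n = 1.21: no phase shift.
Exactly one π shift → a net half-wave offset.
So the condition for constructive reflection is 2 n t = (m + ½) λ.
Minimum at m = 0: t = λ / (4 n) = 744 / (4 × 1.83) = 102 nm.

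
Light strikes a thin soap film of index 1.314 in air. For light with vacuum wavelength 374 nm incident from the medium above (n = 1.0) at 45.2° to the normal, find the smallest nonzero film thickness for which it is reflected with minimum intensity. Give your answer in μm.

0.169 μm

At the upper boundary (n = 1.0 to n = 1.314) the reflected ray undergoes a half-wave phase shift.
Bottom surface (1.314 → 1.0): reflection off a lower-index medium gives no phase shift.
Exactly one π shift → a net half-wave offset.
With one net inversion, destructive interference in reflection requires 2 n t cos θ_r = m λ.
Snell's law: 1.0 sin 45.2° = 1.314 sin θ_r → sin θ_r = 0.540, cos θ_r = 0.842.
Minimum nonzero at m = 1: t = λ / (2 n cos θ_r) = 374 / (2 × 1.314 × 0.842) = 169 nm.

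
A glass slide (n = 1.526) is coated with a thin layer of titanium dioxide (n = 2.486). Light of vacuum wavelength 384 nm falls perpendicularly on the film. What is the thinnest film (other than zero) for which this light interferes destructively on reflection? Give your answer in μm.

0.0772 μm

Top surface (1.0 → 2.486): reflection off a higher-index medium gives a half-wave phase shift.
At the lower boundary (n = 2.486 to n = 1.526) the reflected ray undergoes no phase shift.
Net: one phase inversion between the two reflected rays.
For weak reflection here: 2 n t = m λ.
Minimum nonzero at m = 1: t = λ / (2 n) = 384 / (2 × 2.486) = 77.2 nm.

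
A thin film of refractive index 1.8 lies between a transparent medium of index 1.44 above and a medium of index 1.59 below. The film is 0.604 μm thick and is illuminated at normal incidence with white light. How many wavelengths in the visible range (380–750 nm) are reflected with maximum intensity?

At the upper boundary (n = 1.44 to n = 1.8) the reflected ray undergoes a half-wave phase shift.
At the lower boundary (n = 1.8 to n = 1.59) the reflected ray undergoes no phase shift.
Net: one phase inversion between the two reflected rays.
So the condition for constructive reflection is 2 n t = (m + ½) λ.
λ = 2 n t / (m + ½) = 2174 / (m + ½) nm.
m=2: 870 nm (IR); m=3: 621 nm (visible); m=4: 483 nm (visible); m=5: 395 nm (visible); m=6: 335 nm (UV).

3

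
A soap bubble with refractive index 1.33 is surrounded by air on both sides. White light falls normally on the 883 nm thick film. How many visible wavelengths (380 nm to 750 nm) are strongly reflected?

3

Ray reflecting at the top interface goes from n = 1.0 toward n = 1.33: a half-wave phase shift.
At the lower boundary (n = 1.33 to n = 1.0) the reflected ray undergoes no phase shift.
Exactly one π shift → a net half-wave offset.
For bright reflection here: 2 n t = (m + ½) λ.
λ = 2 n t / (m + ½) = 2349 / (m + ½) nm.
m=2: 940 nm (IR); m=3: 671 nm (visible); m=4: 522 nm (visible); m=5: 427 nm (visible); m=6: 361 nm (UV).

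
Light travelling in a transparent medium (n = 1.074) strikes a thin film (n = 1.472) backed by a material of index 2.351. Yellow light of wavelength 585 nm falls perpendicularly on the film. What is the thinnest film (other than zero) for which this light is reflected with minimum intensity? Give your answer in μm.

0.0994 μm

At the upper boundary (n = 1.074 to n = 1.472) the reflected ray undergoes a half-wave phase shift.
Bottom surface (1.472 → 2.351): reflection off a higher-index medium gives a half-wave phase shift.
Zero or two π shifts → no net half-wave offset.
For minimum reflection here: 2 n t = (m + ½) λ.
Minimum at m = 0: t = λ / (4 n) = 585 / (4 × 1.472) = 99.4 nm.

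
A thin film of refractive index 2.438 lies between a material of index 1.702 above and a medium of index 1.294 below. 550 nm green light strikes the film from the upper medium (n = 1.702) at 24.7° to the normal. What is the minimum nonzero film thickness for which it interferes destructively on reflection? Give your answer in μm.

0.118 μm

Top surface (1.702 → 2.438): reflection off a higher-index medium gives a half-wave phase shift.
Ray reflecting at the bottom interface goes from n = 2.438 toward n = 1.294: no phase shift.
Net: one phase inversion between the two reflected rays.
With one net inversion, destructive interference in reflection requires 2 n t cos θ_r = m λ.
Snell's law: 1.702 sin 24.7° = 2.438 sin θ_r → sin θ_r = 0.292, cos θ_r = 0.957.
Minimum nonzero at m = 1: t = λ / (2 n cos θ_r) = 550 / (2 × 2.438 × 0.957) = 118 nm.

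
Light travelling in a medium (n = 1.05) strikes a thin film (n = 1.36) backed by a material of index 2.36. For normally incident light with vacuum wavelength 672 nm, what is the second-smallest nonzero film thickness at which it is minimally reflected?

371 nm

Ray reflecting at the top interface goes from n = 1.05 toward n = 1.36: a half-wave phase shift.
Bottom surface (1.36 → 2.36): reflection off a higher-index medium gives a half-wave phase shift.
The two reflections carry the same phase change, so no net offset.
For dark reflection here: 2 n t = (m + ½) λ.
The second-smallest nonzero thickness corresponds to m = 1: t = (m + ½) λ / (2 n) = 1.50 × 672 / (2 × 1.36) = 371 nm.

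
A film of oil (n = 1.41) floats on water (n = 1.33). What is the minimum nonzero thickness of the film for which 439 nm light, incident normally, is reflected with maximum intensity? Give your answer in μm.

Ray reflecting at the top interface goes from n = 1.0 toward n = 1.41: a half-wave phase shift.
Bottom surface (1.41 → 1.33): reflection off a lower-index medium gives no phase shift.
Net: one phase inversion between the two reflected rays.
With one net inversion, constructive interference in reflection requires 2 n t = (m + ½) λ.
Minimum at m = 0: t = λ / (4 n) = 439 / (4 × 1.41) = 77.8 nm.

0.0778 μm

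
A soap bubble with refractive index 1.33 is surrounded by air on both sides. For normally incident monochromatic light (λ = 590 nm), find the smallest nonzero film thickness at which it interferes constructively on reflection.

111 nm

At the upper boundary (n = 1.0 to n = 1.33) the reflected ray undergoes a half-wave phase shift.
At the lower boundary (n = 1.33 to n = 1.0) the reflected ray undergoes no phase shift.
Net: one phase inversion between the two reflected rays.
So the condition for constructive reflection is 2 n t = (m + ½) λ.
Minimum at m = 0: t = λ / (4 n) = 590 / (4 × 1.33) = 111 nm.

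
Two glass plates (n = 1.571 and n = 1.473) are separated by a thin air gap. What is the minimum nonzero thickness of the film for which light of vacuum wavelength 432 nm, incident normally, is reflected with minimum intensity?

Top surface (1.571 → 1.0): reflection off a lower-index medium gives no phase shift.
Bottom surface (1.0 → 1.473): reflection off a higher-index medium gives a half-wave phase shift.
Net: one phase inversion between the two reflected rays.
For minimum reflection here: 2 n t = m λ.
Minimum nonzero at m = 1: t = λ / (2 n) = 432 / (2 × 1.0) = 216 nm.

216 nm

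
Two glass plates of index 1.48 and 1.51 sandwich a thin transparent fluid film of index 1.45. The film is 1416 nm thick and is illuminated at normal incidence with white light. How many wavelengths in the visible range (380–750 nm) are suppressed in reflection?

5

At the upper boundary (n = 1.48 to n = 1.45) the reflected ray undergoes no phase shift.
At the lower boundary (n = 1.45 to n = 1.51) the reflected ray undergoes a half-wave phase shift.
Net: one phase inversion between the two reflected rays.
So the condition for destructive reflection is 2 n t = m λ.
λ = 2 n t / m = 4106 / m nm.
m=5: 821 nm (IR); m=6: 684 nm (visible); m=7: 587 nm (visible); m=8: 513 nm (visible); m=9: 456 nm (visible); m=10: 411 nm (visible); m=11: 373 nm (UV).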